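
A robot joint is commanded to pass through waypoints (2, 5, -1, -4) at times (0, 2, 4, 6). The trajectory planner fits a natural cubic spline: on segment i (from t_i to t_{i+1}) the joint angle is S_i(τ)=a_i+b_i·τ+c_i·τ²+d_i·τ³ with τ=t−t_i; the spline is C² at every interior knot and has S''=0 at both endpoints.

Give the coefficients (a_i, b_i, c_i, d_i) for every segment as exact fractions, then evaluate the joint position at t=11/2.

  seg 0: a=2 b=14/5 c=0 d=-13/40
  seg 1: a=5 b=-11/10 c=-39/20 d=1/2
  seg 2: a=-1 b=-29/10 c=21/20 d=-7/40
S(11/2) = -229/64

Δ: Δ0=3/2, Δ1=-3, Δ2=-3/2
row 1: diag=8, rhs=-27; c'=1/4, d'=-27/8
row 2: denom=8−2·1/4=15/2; d'=(9−2·-27/8)/(15/2)=21/10
back: M2=21/10
back: M1=-27/8−1/4·21/10=-39/10
M: M0=0, M1=-39/10, M2=21/10, M3=0
seg 0: a=2, c=M0/2=0, d=(M1−M0)/(6·2)=-13/40, b=Δ0−h0·(2M0+M1)/6=14/5
seg 1: a=5, c=M1/2=-39/20, d=(M2−M1)/(6·2)=1/2, b=Δ1−h1·(2M1+M2)/6=-11/10
seg 2: a=-1, c=M2/2=21/20, d=(M3−M2)/(6·2)=-7/40, b=Δ2−h2·(2M2+M3)/6=-29/10
t_q=11/2 → seg 2, τ=3/2; S=-1+-29/10·τ+21/20·τ²+-7/40·τ³=-229/64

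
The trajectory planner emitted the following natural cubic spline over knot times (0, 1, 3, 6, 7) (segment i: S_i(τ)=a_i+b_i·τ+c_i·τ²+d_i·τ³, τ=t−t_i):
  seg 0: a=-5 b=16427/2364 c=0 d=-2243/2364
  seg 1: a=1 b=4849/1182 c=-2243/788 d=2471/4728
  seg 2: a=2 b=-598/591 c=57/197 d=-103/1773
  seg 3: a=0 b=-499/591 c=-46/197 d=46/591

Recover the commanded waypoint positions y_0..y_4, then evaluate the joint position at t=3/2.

y_0=-5 y_1=1 y_2=2 y_3=0 y_4=-1
S(3/2) = 30321/12608

y_0 = S_0(0) = a_0 = -5
y_1 = S_1(0) = a_1 = 1
y_2 = S_2(0) = a_2 = 2
y_3 = S_3(0) = a_3 = 0
y_4 = S_3(1) = -1
t_q=3/2 is in segment 1 (τ=1/2); S_1(τ)=30321/12608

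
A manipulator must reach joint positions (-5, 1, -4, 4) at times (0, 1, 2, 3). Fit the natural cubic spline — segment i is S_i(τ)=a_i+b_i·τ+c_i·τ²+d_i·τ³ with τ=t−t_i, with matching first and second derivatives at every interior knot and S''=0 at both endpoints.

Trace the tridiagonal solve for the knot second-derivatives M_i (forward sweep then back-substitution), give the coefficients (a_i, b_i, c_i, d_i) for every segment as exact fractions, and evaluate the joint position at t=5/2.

Δ: Δ0=6, Δ1=-5, Δ2=8
row 1: diag=4, rhs=-66; c'=1/4, d'=-33/2
row 2: denom=4−1·1/4=15/4; d'=(78−1·-33/2)/(15/4)=126/5
back: M2=126/5
back: M1=-33/2−1/4·126/5=-114/5
M: M0=0, M1=-114/5, M2=126/5, M3=0
seg 0: a=-5, c=M0/2=0, d=(M1−M0)/(6·1)=-19/5, b=Δ0−h0·(2M0+M1)/6=49/5
seg 1: a=1, c=M1/2=-57/5, d=(M2−M1)/(6·1)=8, b=Δ1−h1·(2M1+M2)/6=-8/5
seg 2: a=-4, c=M2/2=63/5, d=(M3−M2)/(6·1)=-21/5, b=Δ2−h2·(2M2+M3)/6=-2/5
t_q=5/2 → seg 2, τ=1/2; S=-4+-2/5·τ+63/5·τ²+-21/5·τ³=-63/40

  seg 0: a=-5 b=49/5 c=0 d=-19/5
  seg 1: a=1 b=-8/5 c=-57/5 d=8
  seg 2: a=-4 b=-2/5 c=63/5 d=-21/5
S(5/2) = -63/40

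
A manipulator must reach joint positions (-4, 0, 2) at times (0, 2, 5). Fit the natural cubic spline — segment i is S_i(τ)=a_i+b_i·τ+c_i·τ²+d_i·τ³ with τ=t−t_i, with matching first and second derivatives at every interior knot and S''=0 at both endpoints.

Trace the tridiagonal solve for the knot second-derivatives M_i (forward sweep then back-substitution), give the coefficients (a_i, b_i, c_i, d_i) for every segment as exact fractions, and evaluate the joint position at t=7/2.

Δ: Δ0=2, Δ1=2/3
row 1: diag=10, rhs=-8; c'=3/10, d'=-4/5
back: M1=-4/5
M: M0=0, M1=-4/5, M2=0
seg 0: a=-4, c=M0/2=0, d=(M1−M0)/(6·2)=-1/15, b=Δ0−h0·(2M0+M1)/6=34/15
seg 1: a=0, c=M1/2=-2/5, d=(M2−M1)/(6·3)=2/45, b=Δ1−h1·(2M1+M2)/6=22/15
t_q=7/2 → seg 1, τ=3/2; S=0+22/15·τ+-2/5·τ²+2/45·τ³=29/20

  seg 0: a=-4 b=34/15 c=0 d=-1/15
  seg 1: a=0 b=22/15 c=-2/5 d=2/45
S(7/2) = 29/20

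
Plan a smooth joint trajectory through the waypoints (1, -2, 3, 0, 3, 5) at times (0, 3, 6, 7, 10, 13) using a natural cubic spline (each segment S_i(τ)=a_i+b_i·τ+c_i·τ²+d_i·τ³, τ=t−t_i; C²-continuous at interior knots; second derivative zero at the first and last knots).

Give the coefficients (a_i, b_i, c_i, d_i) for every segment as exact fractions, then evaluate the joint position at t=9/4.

Δ: Δ0=-1, Δ1=5/3, Δ2=-3, Δ3=1, Δ4=2/3
row 1: diag=12, rhs=16; c'=1/4, d'=4/3
row 2: denom=8−3·1/4=29/4; d'=(-28−3·4/3)/(29/4)=-128/29
row 3: denom=8−1·4/29=228/29; d'=(24−1·-128/29)/(228/29)=206/57
row 4: denom=12−3·29/76=825/76; d'=(-2−3·206/57)/(825/76)=-976/825
back: M4=-976/825
back: M3=206/57−29/76·-976/825=1118/275
back: M2=-128/29−4/29·1118/275=-1368/275
back: M1=4/3−1/4·-1368/275=2126/825
M: M0=0, M1=2126/825, M2=-1368/275, M3=1118/275, M4=-976/825, M5=0
seg 0: a=1, c=M0/2=0, d=(M1−M0)/(6·3)=1063/7425, b=Δ0−h0·(2M0+M1)/6=-1888/825
seg 1: a=-2, c=M1/2=1063/825, d=(M2−M1)/(6·3)=-623/1485, b=Δ1−h1·(2M1+M2)/6=1301/825
seg 2: a=3, c=M2/2=-684/275, d=(M3−M2)/(6·1)=113/75, b=Δ2−h2·(2M2+M3)/6=-1666/825
seg 3: a=0, c=M3/2=559/275, d=(M4−M3)/(6·3)=-433/1485, b=Δ3−h3·(2M3+M4)/6=-2041/825
seg 4: a=3, c=M4/2=-488/825, d=(M5−M4)/(6·3)=488/7425, b=Δ4−h4·(2M4+M5)/6=1526/825
t_q=9/4 → seg 0, τ=9/4; S=1+-1888/825·τ+0·τ²+1063/7425·τ³=-44323/17600

  seg 0: a=1 b=-1888/825 c=0 d=1063/7425
  seg 1: a=-2 b=1301/825 c=1063/825 d=-623/1485
  seg 2: a=3 b=-1666/825 c=-684/275 d=113/75
  seg 3: a=0 b=-2041/825 c=559/275 d=-433/1485
  seg 4: a=3 b=1526/825 c=-488/825 d=488/7425
S(9/4) = -44323/17600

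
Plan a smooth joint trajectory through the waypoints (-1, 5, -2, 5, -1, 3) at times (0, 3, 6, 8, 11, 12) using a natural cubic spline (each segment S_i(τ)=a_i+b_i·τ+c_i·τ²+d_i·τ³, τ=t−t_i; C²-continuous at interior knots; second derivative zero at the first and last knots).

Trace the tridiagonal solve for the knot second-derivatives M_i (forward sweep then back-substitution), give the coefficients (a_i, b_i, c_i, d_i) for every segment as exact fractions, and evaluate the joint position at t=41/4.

  seg 0: a=-1 b=6367/1666 c=0 d=-3035/14994
  seg 1: a=5 b=-1369/833 c=-3035/1666 d=23867/44982
  seg 2: a=-2 b=417/238 c=7381/2499 d=-5197/4998
  seg 3: a=5 b=5441/4998 c=-8210/2499 d=33823/44982
  seg 4: a=-1 b=4195/2499 c=5801/1666 d=-5801/4998
S(41/4) = -65851/106624

Δ: Δ0=2, Δ1=-7/3, Δ2=7/2, Δ3=-2, Δ4=4
row 1: diag=12, rhs=-26; c'=1/4, d'=-13/6
row 2: denom=10−3·1/4=37/4; d'=(35−3·-13/6)/(37/4)=166/37
row 3: denom=10−2·8/37=354/37; d'=(-33−2·166/37)/(354/37)=-1553/354
row 4: denom=8−3·37/118=833/118; d'=(36−3·-1553/354)/(833/118)=5801/833
back: M4=5801/833
back: M3=-1553/354−37/118·5801/833=-16420/2499
back: M2=166/37−8/37·-16420/2499=14762/2499
back: M1=-13/6−1/4·14762/2499=-3035/833
M: M0=0, M1=-3035/833, M2=14762/2499, M3=-16420/2499, M4=5801/833, M5=0
seg 0: a=-1, c=M0/2=0, d=(M1−M0)/(6·3)=-3035/14994, b=Δ0−h0·(2M0+M1)/6=6367/1666
seg 1: a=5, c=M1/2=-3035/1666, d=(M2−M1)/(6·3)=23867/44982, b=Δ1−h1·(2M1+M2)/6=-1369/833
seg 2: a=-2, c=M2/2=7381/2499, d=(M3−M2)/(6·2)=-5197/4998, b=Δ2−h2·(2M2+M3)/6=417/238
seg 3: a=5, c=M3/2=-8210/2499, d=(M4−M3)/(6·3)=33823/44982, b=Δ3−h3·(2M3+M4)/6=5441/4998
seg 4: a=-1, c=M4/2=5801/1666, d=(M5−M4)/(6·1)=-5801/4998, b=Δ4−h4·(2M4+M5)/6=4195/2499
t_q=41/4 → seg 3, τ=9/4; S=5+5441/4998·τ+-8210/2499·τ²+33823/44982·τ³=-65851/106624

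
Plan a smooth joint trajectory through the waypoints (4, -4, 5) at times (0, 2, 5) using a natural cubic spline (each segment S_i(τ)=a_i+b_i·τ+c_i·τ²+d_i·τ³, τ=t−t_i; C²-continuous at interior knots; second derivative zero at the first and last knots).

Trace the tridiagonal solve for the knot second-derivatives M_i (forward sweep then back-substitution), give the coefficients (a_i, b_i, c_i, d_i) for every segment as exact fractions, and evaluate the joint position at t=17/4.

  seg 0: a=4 b=-27/5 c=0 d=7/20
  seg 1: a=-4 b=-6/5 c=21/10 d=-7/30
S(17/4) = 163/128

Δ: Δ0=-4, Δ1=3
row 1: diag=10, rhs=42; c'=3/10, d'=21/5
back: M1=21/5
M: M0=0, M1=21/5, M2=0
seg 0: a=4, c=M0/2=0, d=(M1−M0)/(6·2)=7/20, b=Δ0−h0·(2M0+M1)/6=-27/5
seg 1: a=-4, c=M1/2=21/10, d=(M2−M1)/(6·3)=-7/30, b=Δ1−h1·(2M1+M2)/6=-6/5
t_q=17/4 → seg 1, τ=9/4; S=-4+-6/5·τ+21/10·τ²+-7/30·τ³=163/128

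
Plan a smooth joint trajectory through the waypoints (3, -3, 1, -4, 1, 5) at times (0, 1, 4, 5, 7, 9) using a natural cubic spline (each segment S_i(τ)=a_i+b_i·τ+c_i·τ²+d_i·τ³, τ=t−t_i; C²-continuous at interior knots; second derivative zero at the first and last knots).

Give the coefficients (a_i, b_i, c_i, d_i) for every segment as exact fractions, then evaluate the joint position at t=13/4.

  seg 0: a=3 b=-53033/7068 c=0 d=10625/7068
  seg 1: a=-3 b=-10579/3534 c=10625/2356 d=-2409/2356
  seg 2: a=1 b=-25037/7068 c=-2764/589 d=22865/7068
  seg 3: a=-4 b=-11389/3534 c=11809/2356 d=-15203/14136
  seg 4: a=1 b=6928/1767 c=-1697/1178 d=1697/7068
S(13/4) = 218403/150784

Δ: Δ0=-6, Δ1=4/3, Δ2=-5, Δ3=5/2, Δ4=2
row 1: diag=8, rhs=44; c'=3/8, d'=11/2
row 2: denom=8−3·3/8=55/8; d'=(-38−3·11/2)/(55/8)=-436/55
row 3: denom=6−1·8/55=322/55; d'=(45−1·-436/55)/(322/55)=2911/322
row 4: denom=8−2·55/161=1178/161; d'=(-3−2·2911/322)/(1178/161)=-1697/589
back: M4=-1697/589
back: M3=2911/322−55/161·-1697/589=11809/1178
back: M2=-436/55−8/55·11809/1178=-5528/589
back: M1=11/2−3/8·-5528/589=10625/1178
M: M0=0, M1=10625/1178, M2=-5528/589, M3=11809/1178, M4=-1697/589, M5=0
seg 0: a=3, c=M0/2=0, d=(M1−M0)/(6·1)=10625/7068, b=Δ0−h0·(2M0+M1)/6=-53033/7068
seg 1: a=-3, c=M1/2=10625/2356, d=(M2−M1)/(6·3)=-2409/2356, b=Δ1−h1·(2M1+M2)/6=-10579/3534
seg 2: a=1, c=M2/2=-2764/589, d=(M3−M2)/(6·1)=22865/7068, b=Δ2−h2·(2M2+M3)/6=-25037/7068
seg 3: a=-4, c=M3/2=11809/2356, d=(M4−M3)/(6·2)=-15203/14136, b=Δ3−h3·(2M3+M4)/6=-11389/3534
seg 4: a=1, c=M4/2=-1697/1178, d=(M5−M4)/(6·2)=1697/7068, b=Δ4−h4·(2M4+M5)/6=6928/1767
t_q=13/4 → seg 1, τ=9/4; S=-3+-10579/3534·τ+10625/2356·τ²+-2409/2356·τ³=218403/150784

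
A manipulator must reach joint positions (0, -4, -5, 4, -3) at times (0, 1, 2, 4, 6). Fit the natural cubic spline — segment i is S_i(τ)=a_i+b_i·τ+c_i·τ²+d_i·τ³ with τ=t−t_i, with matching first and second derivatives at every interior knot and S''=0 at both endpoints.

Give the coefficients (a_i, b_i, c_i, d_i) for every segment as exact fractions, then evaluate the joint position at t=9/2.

  seg 0: a=0 b=-31/7 c=0 d=3/7
  seg 1: a=-4 b=-22/7 c=9/7 d=6/7
  seg 2: a=-5 b=2 c=27/7 d=-73/56
  seg 3: a=4 b=25/14 c=-111/28 d=37/56
S(9/2) = 255/64

Δ: Δ0=-4, Δ1=-1, Δ2=9/2, Δ3=-7/2
row 1: diag=4, rhs=18; c'=1/4, d'=9/2
row 2: denom=6−1·1/4=23/4; d'=(33−1·9/2)/(23/4)=114/23
row 3: denom=8−2·8/23=168/23; d'=(-48−2·114/23)/(168/23)=-111/14
back: M3=-111/14
back: M2=114/23−8/23·-111/14=54/7
back: M1=9/2−1/4·54/7=18/7
M: M0=0, M1=18/7, M2=54/7, M3=-111/14, M4=0
seg 0: a=0, c=M0/2=0, d=(M1−M0)/(6·1)=3/7, b=Δ0−h0·(2M0+M1)/6=-31/7
seg 1: a=-4, c=M1/2=9/7, d=(M2−M1)/(6·1)=6/7, b=Δ1−h1·(2M1+M2)/6=-22/7
seg 2: a=-5, c=M2/2=27/7, d=(M3−M2)/(6·2)=-73/56, b=Δ2−h2·(2M2+M3)/6=2
seg 3: a=4, c=M3/2=-111/28, d=(M4−M3)/(6·2)=37/56, b=Δ3−h3·(2M3+M4)/6=25/14
t_q=9/2 → seg 3, τ=1/2; S=4+25/14·τ+-111/28·τ²+37/56·τ³=255/64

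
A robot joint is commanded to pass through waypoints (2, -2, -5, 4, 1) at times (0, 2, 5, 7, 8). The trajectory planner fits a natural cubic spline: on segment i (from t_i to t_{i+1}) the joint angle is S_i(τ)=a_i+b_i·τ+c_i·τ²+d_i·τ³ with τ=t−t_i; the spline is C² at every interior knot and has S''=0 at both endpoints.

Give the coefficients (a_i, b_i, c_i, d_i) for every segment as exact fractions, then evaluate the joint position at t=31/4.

  seg 0: a=2 b=-38/23 c=0 d=-2/23
  seg 1: a=-2 b=-62/23 c=-12/23 d=25/69
  seg 2: a=-5 b=91/23 c=63/23 d=-227/184
  seg 3: a=4 b=5/46 c=-429/92 d=143/92
S(31/4) = 12449/5888

Δ: Δ0=-2, Δ1=-1, Δ2=9/2, Δ3=-3
row 1: diag=10, rhs=6; c'=3/10, d'=3/5
row 2: denom=10−3·3/10=91/10; d'=(33−3·3/5)/(91/10)=24/7
row 3: denom=6−2·20/91=506/91; d'=(-45−2·24/7)/(506/91)=-429/46
back: M3=-429/46
back: M2=24/7−20/91·-429/46=126/23
back: M1=3/5−3/10·126/23=-24/23
M: M0=0, M1=-24/23, M2=126/23, M3=-429/46, M4=0
seg 0: a=2, c=M0/2=0, d=(M1−M0)/(6·2)=-2/23, b=Δ0−h0·(2M0+M1)/6=-38/23
seg 1: a=-2, c=M1/2=-12/23, d=(M2−M1)/(6·3)=25/69, b=Δ1−h1·(2M1+M2)/6=-62/23
seg 2: a=-5, c=M2/2=63/23, d=(M3−M2)/(6·2)=-227/184, b=Δ2−h2·(2M2+M3)/6=91/23
seg 3: a=4, c=M3/2=-429/92, d=(M4−M3)/(6·1)=143/92, b=Δ3−h3·(2M3+M4)/6=5/46
t_q=31/4 → seg 3, τ=3/4; S=4+5/46·τ+-429/92·τ²+143/92·τ³=12449/5888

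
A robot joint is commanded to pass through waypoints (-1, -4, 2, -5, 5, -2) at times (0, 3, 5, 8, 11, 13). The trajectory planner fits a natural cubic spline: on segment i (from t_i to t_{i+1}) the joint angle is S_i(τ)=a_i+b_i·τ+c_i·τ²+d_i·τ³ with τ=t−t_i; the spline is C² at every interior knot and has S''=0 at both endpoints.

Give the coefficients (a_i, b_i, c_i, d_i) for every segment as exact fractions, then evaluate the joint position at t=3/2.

Δ: Δ0=-1, Δ1=3, Δ2=-7/3, Δ3=10/3, Δ4=-7/2
row 1: diag=10, rhs=24; c'=1/5, d'=12/5
row 2: denom=10−2·1/5=48/5; d'=(-32−2·12/5)/(48/5)=-23/6
row 3: denom=12−3·5/16=177/16; d'=(34−3·-23/6)/(177/16)=728/177
row 4: denom=10−3·16/59=542/59; d'=(-41−3·728/177)/(542/59)=-3147/542
back: M4=-3147/542
back: M3=728/177−16/59·-3147/542=4624/813
back: M2=-23/6−5/16·4624/813=-3041/542
back: M1=12/5−1/5·-3041/542=1909/542
M: M0=0, M1=1909/542, M2=-3041/542, M3=4624/813, M4=-3147/542, M5=0
seg 0: a=-1, c=M0/2=0, d=(M1−M0)/(6·3)=1909/9756, b=Δ0−h0·(2M0+M1)/6=-2993/1084
seg 1: a=-4, c=M1/2=1909/1084, d=(M2−M1)/(6·2)=-825/1084, b=Δ1−h1·(2M1+M2)/6=1367/542
seg 2: a=2, c=M2/2=-3041/1084, d=(M3−M2)/(6·3)=18371/29268, b=Δ2−h2·(2M2+M3)/6=235/542
seg 3: a=-5, c=M3/2=2312/813, d=(M4−M3)/(6·3)=-18689/29268, b=Δ3−h3·(2M3+M4)/6=595/1084
seg 4: a=5, c=M4/2=-3147/1084, d=(M5−M4)/(6·2)=1049/2168, b=Δ4−h4·(2M4+M5)/6=201/542
t_q=3/2 → seg 0, τ=3/2; S=-1+-2993/1084·τ+0·τ²+1909/9756·τ³=-38861/8672

  seg 0: a=-1 b=-2993/1084 c=0 d=1909/9756
  seg 1: a=-4 b=1367/542 c=1909/1084 d=-825/1084
  seg 2: a=2 b=235/542 c=-3041/1084 d=18371/29268
  seg 3: a=-5 b=595/1084 c=2312/813 d=-18689/29268
  seg 4: a=5 b=201/542 c=-3147/1084 d=1049/2168
S(3/2) = -38861/8672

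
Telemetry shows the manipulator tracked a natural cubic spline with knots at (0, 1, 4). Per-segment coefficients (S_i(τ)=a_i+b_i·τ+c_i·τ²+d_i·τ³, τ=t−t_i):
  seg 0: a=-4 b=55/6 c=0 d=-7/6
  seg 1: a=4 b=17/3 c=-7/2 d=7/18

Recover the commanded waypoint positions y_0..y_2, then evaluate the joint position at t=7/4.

y_0=-4 y_1=4 y_2=0
S(7/4) = 825/128

y_0 = S_0(0) = a_0 = -4
y_1 = S_1(0) = a_1 = 4
y_2 = S_1(3) = 0
t_q=7/4 is in segment 1 (τ=3/4); S_1(τ)=825/128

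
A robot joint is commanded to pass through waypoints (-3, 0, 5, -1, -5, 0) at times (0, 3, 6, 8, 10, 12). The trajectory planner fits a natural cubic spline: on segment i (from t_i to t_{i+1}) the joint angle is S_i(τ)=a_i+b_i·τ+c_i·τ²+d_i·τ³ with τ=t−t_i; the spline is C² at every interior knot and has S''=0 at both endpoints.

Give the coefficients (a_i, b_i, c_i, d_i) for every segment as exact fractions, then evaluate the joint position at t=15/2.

  seg 0: a=-3 b=1319/3138 c=0 d=1819/28242
  seg 1: a=0 b=3388/1569 c=1819/3138 d=-7003/28242
  seg 2: a=5 b=-3319/3138 c=-864/523 d=4273/12552
  seg 3: a=-1 b=-5618/1569 c=817/2092 d=2509/12552
  seg 4: a=-5 b=1193/3138 c=1663/1046 d=-1663/6276
S(15/2) = 28297/33472

Δ: Δ0=1, Δ1=5/3, Δ2=-3, Δ3=-2, Δ4=5/2
row 1: diag=12, rhs=4; c'=1/4, d'=1/3
row 2: denom=10−3·1/4=37/4; d'=(-28−3·1/3)/(37/4)=-116/37
row 3: denom=8−2·8/37=280/37; d'=(6−2·-116/37)/(280/37)=227/140
row 4: denom=8−2·37/140=523/70; d'=(27−2·227/140)/(523/70)=1663/523
back: M4=1663/523
back: M3=227/140−37/140·1663/523=817/1046
back: M2=-116/37−8/37·817/1046=-1728/523
back: M1=1/3−1/4·-1728/523=1819/1569
M: M0=0, M1=1819/1569, M2=-1728/523, M3=817/1046, M4=1663/523, M5=0
seg 0: a=-3, c=M0/2=0, d=(M1−M0)/(6·3)=1819/28242, b=Δ0−h0·(2M0+M1)/6=1319/3138
seg 1: a=0, c=M1/2=1819/3138, d=(M2−M1)/(6·3)=-7003/28242, b=Δ1−h1·(2M1+M2)/6=3388/1569
seg 2: a=5, c=M2/2=-864/523, d=(M3−M2)/(6·2)=4273/12552, b=Δ2−h2·(2M2+M3)/6=-3319/3138
seg 3: a=-1, c=M3/2=817/2092, d=(M4−M3)/(6·2)=2509/12552, b=Δ3−h3·(2M3+M4)/6=-5618/1569
seg 4: a=-5, c=M4/2=1663/1046, d=(M5−M4)/(6·2)=-1663/6276, b=Δ4−h4·(2M4+M5)/6=1193/3138
t_q=15/2 → seg 2, τ=3/2; S=5+-3319/3138·τ+-864/523·τ²+4273/12552·τ³=28297/33472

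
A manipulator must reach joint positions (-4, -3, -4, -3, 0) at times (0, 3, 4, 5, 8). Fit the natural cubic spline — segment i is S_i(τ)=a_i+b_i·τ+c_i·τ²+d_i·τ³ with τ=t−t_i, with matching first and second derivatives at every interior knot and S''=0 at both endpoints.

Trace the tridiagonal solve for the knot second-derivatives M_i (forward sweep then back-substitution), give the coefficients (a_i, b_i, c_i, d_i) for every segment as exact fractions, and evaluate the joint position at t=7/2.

Δ: Δ0=1/3, Δ1=-1, Δ2=1, Δ3=1
row 1: diag=8, rhs=-8; c'=1/8, d'=-1
row 2: denom=4−1·1/8=31/8; d'=(12−1·-1)/(31/8)=104/31
row 3: denom=8−1·8/31=240/31; d'=(0−1·104/31)/(240/31)=-13/30
back: M3=-13/30
back: M2=104/31−8/31·-13/30=52/15
back: M1=-1−1/8·52/15=-43/30
M: M0=0, M1=-43/30, M2=52/15, M3=-13/30, M4=0
seg 0: a=-4, c=M0/2=0, d=(M1−M0)/(6·3)=-43/540, b=Δ0−h0·(2M0+M1)/6=21/20
seg 1: a=-3, c=M1/2=-43/60, d=(M2−M1)/(6·1)=49/60, b=Δ1−h1·(2M1+M2)/6=-11/10
seg 2: a=-4, c=M2/2=26/15, d=(M3−M2)/(6·1)=-13/20, b=Δ2−h2·(2M2+M3)/6=-1/12
seg 3: a=-3, c=M3/2=-13/60, d=(M4−M3)/(6·3)=13/540, b=Δ3−h3·(2M3+M4)/6=43/30
t_q=7/2 → seg 1, τ=1/2; S=-3+-11/10·τ+-43/60·τ²+49/60·τ³=-1741/480

  seg 0: a=-4 b=21/20 c=0 d=-43/540
  seg 1: a=-3 b=-11/10 c=-43/60 d=49/60
  seg 2: a=-4 b=-1/12 c=26/15 d=-13/20
  seg 3: a=-3 b=43/30 c=-13/60 d=13/540
S(7/2) = -1741/480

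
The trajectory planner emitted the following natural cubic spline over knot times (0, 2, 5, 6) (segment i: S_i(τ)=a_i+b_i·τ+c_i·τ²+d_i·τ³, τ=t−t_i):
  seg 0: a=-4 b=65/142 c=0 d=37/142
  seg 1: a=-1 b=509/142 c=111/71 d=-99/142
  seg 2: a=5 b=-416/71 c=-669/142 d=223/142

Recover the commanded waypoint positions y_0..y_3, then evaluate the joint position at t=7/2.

y_0=-4 y_1=-1 y_2=5 y_3=-4
S(7/2) = 6295/1136

y_0 = S_0(0) = a_0 = -4
y_1 = S_1(0) = a_1 = -1
y_2 = S_2(0) = a_2 = 5
y_3 = S_2(1) = -4
t_q=7/2 is in segment 1 (τ=3/2); S_1(τ)=6295/1136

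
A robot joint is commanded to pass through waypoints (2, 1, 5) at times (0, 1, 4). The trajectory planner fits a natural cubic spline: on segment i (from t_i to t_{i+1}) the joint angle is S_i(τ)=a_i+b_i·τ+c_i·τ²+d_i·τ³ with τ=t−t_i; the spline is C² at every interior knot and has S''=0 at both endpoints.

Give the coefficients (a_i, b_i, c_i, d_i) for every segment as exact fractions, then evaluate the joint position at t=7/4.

Δ: Δ0=-1, Δ1=4/3
row 1: diag=8, rhs=14; c'=3/8, d'=7/4
back: M1=7/4
M: M0=0, M1=7/4, M2=0
seg 0: a=2, c=M0/2=0, d=(M1−M0)/(6·1)=7/24, b=Δ0−h0·(2M0+M1)/6=-31/24
seg 1: a=1, c=M1/2=7/8, d=(M2−M1)/(6·3)=-7/72, b=Δ1−h1·(2M1+M2)/6=-5/12
t_q=7/4 → seg 1, τ=3/4; S=1+-5/12·τ+7/8·τ²+-7/72·τ³=583/512

  seg 0: a=2 b=-31/24 c=0 d=7/24
  seg 1: a=1 b=-5/12 c=7/8 d=-7/72
S(7/4) = 583/512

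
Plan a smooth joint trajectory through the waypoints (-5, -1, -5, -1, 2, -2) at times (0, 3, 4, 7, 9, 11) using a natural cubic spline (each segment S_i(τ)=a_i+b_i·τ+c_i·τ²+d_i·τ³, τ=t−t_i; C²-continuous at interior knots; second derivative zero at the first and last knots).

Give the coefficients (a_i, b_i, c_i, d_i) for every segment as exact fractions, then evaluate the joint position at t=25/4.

Δ: Δ0=4/3, Δ1=-4, Δ2=4/3, Δ3=3/2, Δ4=-2
row 1: diag=8, rhs=-32; c'=1/8, d'=-4
row 2: denom=8−1·1/8=63/8; d'=(32−1·-4)/(63/8)=32/7
row 3: denom=10−3·8/21=62/7; d'=(1−3·32/7)/(62/7)=-89/62
row 4: denom=8−2·7/31=234/31; d'=(-21−2·-89/62)/(234/31)=-281/117
back: M4=-281/117
back: M3=-89/62−7/31·-281/117=-209/234
back: M2=32/7−8/21·-209/234=1724/351
back: M1=-4−1/8·1724/351=-3239/702
M: M0=0, M1=-3239/702, M2=1724/351, M3=-209/234, M4=-281/117, M5=0
seg 0: a=-5, c=M0/2=0, d=(M1−M0)/(6·3)=-3239/12636, b=Δ0−h0·(2M0+M1)/6=5111/1404
seg 1: a=-1, c=M1/2=-3239/1404, d=(M2−M1)/(6·1)=743/468, b=Δ1−h1·(2M1+M2)/6=-2303/702
seg 2: a=-5, c=M2/2=862/351, d=(M3−M2)/(6·3)=-4075/12636, b=Δ2−h2·(2M2+M3)/6=-4397/1404
seg 3: a=-1, c=M3/2=-209/468, d=(M4−M3)/(6·2)=-353/2808, b=Δ3−h3·(2M3+M4)/6=2033/702
seg 4: a=2, c=M4/2=-281/234, d=(M5−M4)/(6·2)=281/1404, b=Δ4−h4·(2M4+M5)/6=-140/351
t_q=25/4 → seg 2, τ=9/4; S=-5+-4397/1404·τ+862/351·τ²+-4075/12636·τ³=-32819/9984

  seg 0: a=-5 b=5111/1404 c=0 d=-3239/12636
  seg 1: a=-1 b=-2303/702 c=-3239/1404 d=743/468
  seg 2: a=-5 b=-4397/1404 c=862/351 d=-4075/12636
  seg 3: a=-1 b=2033/702 c=-209/468 d=-353/2808
  seg 4: a=2 b=-140/351 c=-281/234 d=281/1404
S(25/4) = -32819/9984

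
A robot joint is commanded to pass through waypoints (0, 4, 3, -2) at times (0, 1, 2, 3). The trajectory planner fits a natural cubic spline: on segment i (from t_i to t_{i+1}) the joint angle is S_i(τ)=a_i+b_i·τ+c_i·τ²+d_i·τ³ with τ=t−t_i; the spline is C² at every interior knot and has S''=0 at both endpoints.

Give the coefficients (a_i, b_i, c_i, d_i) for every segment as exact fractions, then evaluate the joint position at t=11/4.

Δ: Δ0=4, Δ1=-1, Δ2=-5
row 1: diag=4, rhs=-30; c'=1/4, d'=-15/2
row 2: denom=4−1·1/4=15/4; d'=(-24−1·-15/2)/(15/4)=-22/5
back: M2=-22/5
back: M1=-15/2−1/4·-22/5=-32/5
M: M0=0, M1=-32/5, M2=-22/5, M3=0
seg 0: a=0, c=M0/2=0, d=(M1−M0)/(6·1)=-16/15, b=Δ0−h0·(2M0+M1)/6=76/15
seg 1: a=4, c=M1/2=-16/5, d=(M2−M1)/(6·1)=1/3, b=Δ1−h1·(2M1+M2)/6=28/15
seg 2: a=3, c=M2/2=-11/5, d=(M3−M2)/(6·1)=11/15, b=Δ2−h2·(2M2+M3)/6=-53/15
t_q=11/4 → seg 2, τ=3/4; S=3+-53/15·τ+-11/5·τ²+11/15·τ³=-37/64

  seg 0: a=0 b=76/15 c=0 d=-16/15
  seg 1: a=4 b=28/15 c=-16/5 d=1/3
  seg 2: a=3 b=-53/15 c=-11/5 d=11/15
S(11/4) = -37/64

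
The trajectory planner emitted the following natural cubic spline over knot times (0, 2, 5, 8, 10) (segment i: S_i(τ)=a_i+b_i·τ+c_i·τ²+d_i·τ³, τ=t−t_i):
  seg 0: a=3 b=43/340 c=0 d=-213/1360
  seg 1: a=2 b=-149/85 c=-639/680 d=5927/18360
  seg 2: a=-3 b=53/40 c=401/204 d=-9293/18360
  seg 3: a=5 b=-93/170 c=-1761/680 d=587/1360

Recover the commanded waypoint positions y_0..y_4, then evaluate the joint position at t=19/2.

y_0 = S_0(0) = a_0 = 3
y_1 = S_1(0) = a_1 = 2
y_2 = S_2(0) = a_2 = -3
y_3 = S_3(0) = a_3 = 5
y_4 = S_3(2) = -3
t_q=19/2 is in segment 3 (τ=3/2); S_3(τ)=-415/2176

y_0=3 y_1=2 y_2=-3 y_3=5 y_4=-3
S(19/2) = -415/2176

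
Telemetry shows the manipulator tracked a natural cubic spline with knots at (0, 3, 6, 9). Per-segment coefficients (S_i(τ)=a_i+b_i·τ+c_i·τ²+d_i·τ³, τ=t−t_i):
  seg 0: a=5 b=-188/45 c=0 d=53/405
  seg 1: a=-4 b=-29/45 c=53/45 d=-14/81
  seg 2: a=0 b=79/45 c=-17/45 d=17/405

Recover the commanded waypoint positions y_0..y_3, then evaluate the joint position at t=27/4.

y_0=5 y_1=-4 y_2=0 y_3=3
S(27/4) = 359/320

y_0 = S_0(0) = a_0 = 5
y_1 = S_1(0) = a_1 = -4
y_2 = S_2(0) = a_2 = 0
y_3 = S_2(3) = 3
t_q=27/4 is in segment 2 (τ=3/4); S_2(τ)=359/320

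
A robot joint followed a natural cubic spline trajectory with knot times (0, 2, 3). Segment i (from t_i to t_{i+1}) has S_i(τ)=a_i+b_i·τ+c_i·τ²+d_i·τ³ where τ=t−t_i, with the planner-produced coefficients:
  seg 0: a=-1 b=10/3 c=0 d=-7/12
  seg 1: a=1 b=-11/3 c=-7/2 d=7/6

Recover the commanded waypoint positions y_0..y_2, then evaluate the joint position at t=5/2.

y_0 = S_0(0) = a_0 = -1
y_1 = S_1(0) = a_1 = 1
y_2 = S_1(1) = -5
t_q=5/2 is in segment 1 (τ=1/2); S_1(τ)=-25/16

y_0=-1 y_1=1 y_2=-5
S(5/2) = -25/16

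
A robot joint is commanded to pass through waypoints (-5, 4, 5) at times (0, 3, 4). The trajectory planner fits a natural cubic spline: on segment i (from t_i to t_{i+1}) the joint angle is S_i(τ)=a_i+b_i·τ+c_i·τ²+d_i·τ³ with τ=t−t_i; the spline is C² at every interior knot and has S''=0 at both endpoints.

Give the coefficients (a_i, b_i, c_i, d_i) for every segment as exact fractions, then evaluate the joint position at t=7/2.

  seg 0: a=-5 b=15/4 c=0 d=-1/12
  seg 1: a=4 b=3/2 c=-3/4 d=1/4
S(7/2) = 147/32

Δ: Δ0=3, Δ1=1
row 1: diag=8, rhs=-12; c'=1/8, d'=-3/2
back: M1=-3/2
M: M0=0, M1=-3/2, M2=0
seg 0: a=-5, c=M0/2=0, d=(M1−M0)/(6·3)=-1/12, b=Δ0−h0·(2M0+M1)/6=15/4
seg 1: a=4, c=M1/2=-3/4, d=(M2−M1)/(6·1)=1/4, b=Δ1−h1·(2M1+M2)/6=3/2
t_q=7/2 → seg 1, τ=1/2; S=4+3/2·τ+-3/4·τ²+1/4·τ³=147/32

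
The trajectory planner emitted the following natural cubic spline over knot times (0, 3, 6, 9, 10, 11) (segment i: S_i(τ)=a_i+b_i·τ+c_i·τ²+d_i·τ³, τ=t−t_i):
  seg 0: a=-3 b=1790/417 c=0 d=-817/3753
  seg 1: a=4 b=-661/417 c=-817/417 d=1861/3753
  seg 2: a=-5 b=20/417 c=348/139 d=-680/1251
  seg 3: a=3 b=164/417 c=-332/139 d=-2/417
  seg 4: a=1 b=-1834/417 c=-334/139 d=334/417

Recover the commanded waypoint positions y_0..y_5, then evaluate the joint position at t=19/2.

y_0 = S_0(0) = a_0 = -3
y_1 = S_1(0) = a_1 = 4
y_2 = S_2(0) = a_2 = -5
y_3 = S_3(0) = a_3 = 3
y_4 = S_4(0) = a_4 = 1
y_5 = S_4(1) = -5
t_q=19/2 is in segment 3 (τ=1/2); S_3(τ)=1445/556

y_0=-3 y_1=4 y_2=-5 y_3=3 y_4=1 y_5=-5
S(19/2) = 1445/556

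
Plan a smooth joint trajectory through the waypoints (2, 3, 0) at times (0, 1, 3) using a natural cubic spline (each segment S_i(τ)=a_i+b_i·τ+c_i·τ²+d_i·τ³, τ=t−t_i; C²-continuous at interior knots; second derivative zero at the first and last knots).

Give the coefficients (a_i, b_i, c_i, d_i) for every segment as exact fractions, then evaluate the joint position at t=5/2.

  seg 0: a=2 b=17/12 c=0 d=-5/12
  seg 1: a=3 b=1/6 c=-5/4 d=5/24
S(5/2) = 73/64

Δ: Δ0=1, Δ1=-3/2
row 1: diag=6, rhs=-15; c'=1/3, d'=-5/2
back: M1=-5/2
M: M0=0, M1=-5/2, M2=0
seg 0: a=2, c=M0/2=0, d=(M1−M0)/(6·1)=-5/12, b=Δ0−h0·(2M0+M1)/6=17/12
seg 1: a=3, c=M1/2=-5/4, d=(M2−M1)/(6·2)=5/24, b=Δ1−h1·(2M1+M2)/6=1/6
t_q=5/2 → seg 1, τ=3/2; S=3+1/6·τ+-5/4·τ²+5/24·τ³=73/64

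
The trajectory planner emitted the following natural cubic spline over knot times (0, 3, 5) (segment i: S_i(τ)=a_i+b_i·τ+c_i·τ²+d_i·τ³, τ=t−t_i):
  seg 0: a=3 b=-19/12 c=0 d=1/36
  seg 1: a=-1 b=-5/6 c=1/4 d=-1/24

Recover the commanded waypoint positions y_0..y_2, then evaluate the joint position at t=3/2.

y_0=3 y_1=-1 y_2=-2
S(3/2) = 23/32

y_0 = S_0(0) = a_0 = 3
y_1 = S_1(0) = a_1 = -1
y_2 = S_1(2) = -2
t_q=3/2 is in segment 0 (τ=3/2); S_0(τ)=23/32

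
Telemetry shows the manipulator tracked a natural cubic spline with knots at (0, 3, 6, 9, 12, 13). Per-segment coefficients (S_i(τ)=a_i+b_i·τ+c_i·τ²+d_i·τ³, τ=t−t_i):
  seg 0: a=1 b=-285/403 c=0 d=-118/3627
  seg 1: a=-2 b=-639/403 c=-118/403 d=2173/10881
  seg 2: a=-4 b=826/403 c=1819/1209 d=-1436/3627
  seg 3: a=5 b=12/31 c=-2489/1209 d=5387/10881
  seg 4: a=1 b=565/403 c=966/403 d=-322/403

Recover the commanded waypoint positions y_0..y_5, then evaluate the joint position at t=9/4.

y_0 = S_0(0) = a_0 = 1
y_1 = S_1(0) = a_1 = -2
y_2 = S_2(0) = a_2 = -4
y_3 = S_3(0) = a_3 = 5
y_4 = S_4(0) = a_4 = 1
y_5 = S_4(1) = 4
t_q=9/4 is in segment 0 (τ=9/4); S_0(τ)=-12403/12896

y_0=1 y_1=-2 y_2=-4 y_3=5 y_4=1 y_5=4
S(9/4) = -12403/12896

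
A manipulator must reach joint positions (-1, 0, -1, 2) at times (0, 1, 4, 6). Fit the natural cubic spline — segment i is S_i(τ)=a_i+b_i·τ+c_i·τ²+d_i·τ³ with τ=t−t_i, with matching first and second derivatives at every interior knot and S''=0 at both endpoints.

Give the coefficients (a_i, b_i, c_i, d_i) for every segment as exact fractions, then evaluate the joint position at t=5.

  seg 0: a=-1 b=539/426 c=0 d=-113/426
  seg 1: a=0 b=100/213 c=-113/142 d=25/142
  seg 2: a=-1 b=191/426 c=56/71 d=-28/213
S(5) = 15/142

Δ: Δ0=1, Δ1=-1/3, Δ2=3/2
row 1: diag=8, rhs=-8; c'=3/8, d'=-1
row 2: denom=10−3·3/8=71/8; d'=(11−3·-1)/(71/8)=112/71
back: M2=112/71
back: M1=-1−3/8·112/71=-113/71
M: M0=0, M1=-113/71, M2=112/71, M3=0
seg 0: a=-1, c=M0/2=0, d=(M1−M0)/(6·1)=-113/426, b=Δ0−h0·(2M0+M1)/6=539/426
seg 1: a=0, c=M1/2=-113/142, d=(M2−M1)/(6·3)=25/142, b=Δ1−h1·(2M1+M2)/6=100/213
seg 2: a=-1, c=M2/2=56/71, d=(M3−M2)/(6·2)=-28/213, b=Δ2−h2·(2M2+M3)/6=191/426
t_q=5 → seg 2, τ=1; S=-1+191/426·τ+56/71·τ²+-28/213·τ³=15/142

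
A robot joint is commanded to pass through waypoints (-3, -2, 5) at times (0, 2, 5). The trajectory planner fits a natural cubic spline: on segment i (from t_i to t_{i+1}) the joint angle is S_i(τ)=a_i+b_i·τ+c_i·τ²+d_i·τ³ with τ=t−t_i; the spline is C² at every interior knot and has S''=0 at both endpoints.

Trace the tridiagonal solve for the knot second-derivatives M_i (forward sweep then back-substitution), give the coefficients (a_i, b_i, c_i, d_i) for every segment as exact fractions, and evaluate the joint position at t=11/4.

  seg 0: a=-3 b=2/15 c=0 d=11/120
  seg 1: a=-2 b=37/30 c=11/20 d=-11/180
S(11/4) = -1013/1280

Δ: Δ0=1/2, Δ1=7/3
row 1: diag=10, rhs=11; c'=3/10, d'=11/10
back: M1=11/10
M: M0=0, M1=11/10, M2=0
seg 0: a=-3, c=M0/2=0, d=(M1−M0)/(6·2)=11/120, b=Δ0−h0·(2M0+M1)/6=2/15
seg 1: a=-2, c=M1/2=11/20, d=(M2−M1)/(6·3)=-11/180, b=Δ1−h1·(2M1+M2)/6=37/30
t_q=11/4 → seg 1, τ=3/4; S=-2+37/30·τ+11/20·τ²+-11/180·τ³=-1013/1280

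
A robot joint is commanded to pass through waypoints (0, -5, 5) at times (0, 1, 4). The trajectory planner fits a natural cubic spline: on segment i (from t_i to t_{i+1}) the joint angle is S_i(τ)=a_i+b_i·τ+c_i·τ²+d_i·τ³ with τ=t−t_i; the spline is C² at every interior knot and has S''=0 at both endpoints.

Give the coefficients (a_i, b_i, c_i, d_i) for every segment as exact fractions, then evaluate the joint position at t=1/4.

Δ: Δ0=-5, Δ1=10/3
row 1: diag=8, rhs=50; c'=3/8, d'=25/4
back: M1=25/4
M: M0=0, M1=25/4, M2=0
seg 0: a=0, c=M0/2=0, d=(M1−M0)/(6·1)=25/24, b=Δ0−h0·(2M0+M1)/6=-145/24
seg 1: a=-5, c=M1/2=25/8, d=(M2−M1)/(6·3)=-25/72, b=Δ1−h1·(2M1+M2)/6=-35/12
t_q=1/4 → seg 0, τ=1/4; S=0+-145/24·τ+0·τ²+25/24·τ³=-765/512

  seg 0: a=0 b=-145/24 c=0 d=25/24
  seg 1: a=-5 b=-35/12 c=25/8 d=-25/72
S(1/4) = -765/512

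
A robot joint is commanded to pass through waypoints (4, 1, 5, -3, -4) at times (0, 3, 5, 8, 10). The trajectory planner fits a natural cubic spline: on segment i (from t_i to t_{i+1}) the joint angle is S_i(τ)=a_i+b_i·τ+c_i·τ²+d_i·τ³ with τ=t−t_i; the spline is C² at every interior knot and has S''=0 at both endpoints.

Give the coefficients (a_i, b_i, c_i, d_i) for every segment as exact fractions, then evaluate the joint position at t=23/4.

  seg 0: a=4 b=-1004/435 c=0 d=569/3915
  seg 1: a=1 b=703/435 c=569/435 d=-971/1740
  seg 2: a=5 b=22/145 c=-355/174 d=2873/7830
  seg 3: a=-3 b=-633/290 c=183/145 d=-61/290
S(23/4) = 15297/3712

Δ: Δ0=-1, Δ1=2, Δ2=-8/3, Δ3=-1/2
row 1: diag=10, rhs=18; c'=1/5, d'=9/5
row 2: denom=10−2·1/5=48/5; d'=(-28−2·9/5)/(48/5)=-79/24
row 3: denom=10−3·5/16=145/16; d'=(13−3·-79/24)/(145/16)=366/145
back: M3=366/145
back: M2=-79/24−5/16·366/145=-355/87
back: M1=9/5−1/5·-355/87=1138/435
M: M0=0, M1=1138/435, M2=-355/87, M3=366/145, M4=0
seg 0: a=4, c=M0/2=0, d=(M1−M0)/(6·3)=569/3915, b=Δ0−h0·(2M0+M1)/6=-1004/435
seg 1: a=1, c=M1/2=569/435, d=(M2−M1)/(6·2)=-971/1740, b=Δ1−h1·(2M1+M2)/6=703/435
seg 2: a=5, c=M2/2=-355/174, d=(M3−M2)/(6·3)=2873/7830, b=Δ2−h2·(2M2+M3)/6=22/145
seg 3: a=-3, c=M3/2=183/145, d=(M4−M3)/(6·2)=-61/290, b=Δ3−h3·(2M3+M4)/6=-633/290
t_q=23/4 → seg 2, τ=3/4; S=5+22/145·τ+-355/174·τ²+2873/7830·τ³=15297/3712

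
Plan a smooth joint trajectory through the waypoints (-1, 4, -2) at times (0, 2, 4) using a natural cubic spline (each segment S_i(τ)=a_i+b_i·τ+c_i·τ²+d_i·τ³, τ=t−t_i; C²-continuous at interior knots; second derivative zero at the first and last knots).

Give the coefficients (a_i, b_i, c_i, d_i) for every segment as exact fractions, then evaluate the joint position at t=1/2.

Δ: Δ0=5/2, Δ1=-3
row 1: diag=8, rhs=-33; c'=1/4, d'=-33/8
back: M1=-33/8
M: M0=0, M1=-33/8, M2=0
seg 0: a=-1, c=M0/2=0, d=(M1−M0)/(6·2)=-11/32, b=Δ0−h0·(2M0+M1)/6=31/8
seg 1: a=4, c=M1/2=-33/16, d=(M2−M1)/(6·2)=11/32, b=Δ1−h1·(2M1+M2)/6=-1/4
t_q=1/2 → seg 0, τ=1/2; S=-1+31/8·τ+0·τ²+-11/32·τ³=229/256

  seg 0: a=-1 b=31/8 c=0 d=-11/32
  seg 1: a=4 b=-1/4 c=-33/16 d=11/32
S(1/2) = 229/256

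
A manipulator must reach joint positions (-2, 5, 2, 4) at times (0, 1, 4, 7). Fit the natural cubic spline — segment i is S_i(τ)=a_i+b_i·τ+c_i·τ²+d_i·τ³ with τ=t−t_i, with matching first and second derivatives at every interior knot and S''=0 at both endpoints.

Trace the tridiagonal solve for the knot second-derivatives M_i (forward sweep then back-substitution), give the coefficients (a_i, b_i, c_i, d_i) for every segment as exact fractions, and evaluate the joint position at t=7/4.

Δ: Δ0=7, Δ1=-1, Δ2=2/3
row 1: diag=8, rhs=-48; c'=3/8, d'=-6
row 2: denom=12−3·3/8=87/8; d'=(10−3·-6)/(87/8)=224/87
back: M2=224/87
back: M1=-6−3/8·224/87=-202/29
M: M0=0, M1=-202/29, M2=224/87, M3=0
seg 0: a=-2, c=M0/2=0, d=(M1−M0)/(6·1)=-101/87, b=Δ0−h0·(2M0+M1)/6=710/87
seg 1: a=5, c=M1/2=-101/29, d=(M2−M1)/(6·3)=415/783, b=Δ1−h1·(2M1+M2)/6=407/87
seg 2: a=2, c=M2/2=112/87, d=(M3−M2)/(6·3)=-112/783, b=Δ2−h2·(2M2+M3)/6=-166/87
t_q=7/4 → seg 1, τ=3/4; S=5+407/87·τ+-101/29·τ²+415/783·τ³=12571/1856

  seg 0: a=-2 b=710/87 c=0 d=-101/87
  seg 1: a=5 b=407/87 c=-101/29 d=415/783
  seg 2: a=2 b=-166/87 c=112/87 d=-112/783
S(7/4) = 12571/1856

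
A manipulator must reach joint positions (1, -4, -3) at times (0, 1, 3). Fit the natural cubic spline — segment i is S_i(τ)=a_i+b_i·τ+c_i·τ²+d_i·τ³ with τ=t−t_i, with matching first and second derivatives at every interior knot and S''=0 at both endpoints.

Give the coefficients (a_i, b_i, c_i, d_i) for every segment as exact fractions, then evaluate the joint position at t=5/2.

  seg 0: a=1 b=-71/12 c=0 d=11/12
  seg 1: a=-4 b=-19/6 c=11/4 d=-11/24
S(5/2) = -263/64

Δ: Δ0=-5, Δ1=1/2
row 1: diag=6, rhs=33; c'=1/3, d'=11/2
back: M1=11/2
M: M0=0, M1=11/2, M2=0
seg 0: a=1, c=M0/2=0, d=(M1−M0)/(6·1)=11/12, b=Δ0−h0·(2M0+M1)/6=-71/12
seg 1: a=-4, c=M1/2=11/4, d=(M2−M1)/(6·2)=-11/24, b=Δ1−h1·(2M1+M2)/6=-19/6
t_q=5/2 → seg 1, τ=3/2; S=-4+-19/6·τ+11/4·τ²+-11/24·τ³=-263/64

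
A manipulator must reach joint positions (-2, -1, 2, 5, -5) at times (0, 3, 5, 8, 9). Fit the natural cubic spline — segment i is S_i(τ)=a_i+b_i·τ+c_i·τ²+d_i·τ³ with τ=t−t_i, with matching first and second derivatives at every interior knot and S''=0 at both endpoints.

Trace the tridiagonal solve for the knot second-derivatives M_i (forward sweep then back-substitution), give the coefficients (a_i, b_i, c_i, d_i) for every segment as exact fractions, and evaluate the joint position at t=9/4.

Δ: Δ0=1/3, Δ1=3/2, Δ2=1, Δ3=-10
row 1: diag=10, rhs=7; c'=1/5, d'=7/10
row 2: denom=10−2·1/5=48/5; d'=(-3−2·7/10)/(48/5)=-11/24
row 3: denom=8−3·5/16=113/16; d'=(-66−3·-11/24)/(113/16)=-1034/113
back: M3=-1034/113
back: M2=-11/24−5/16·-1034/113=814/339
back: M1=7/10−1/5·814/339=149/678
M: M0=0, M1=149/678, M2=814/339, M3=-1034/113, M4=0
seg 0: a=-2, c=M0/2=0, d=(M1−M0)/(6·3)=149/12204, b=Δ0−h0·(2M0+M1)/6=101/452
seg 1: a=-1, c=M1/2=149/1356, d=(M2−M1)/(6·2)=493/2712, b=Δ1−h1·(2M1+M2)/6=125/226
seg 2: a=2, c=M2/2=407/339, d=(M3−M2)/(6·3)=-1958/3051, b=Δ2−h2·(2M2+M3)/6=1076/339
seg 3: a=5, c=M3/2=-517/113, d=(M4−M3)/(6·1)=517/339, b=Δ3−h3·(2M3+M4)/6=-2356/339
t_q=9/4 → seg 0, τ=9/4; S=-2+101/452·τ+0·τ²+149/12204·τ³=-39289/28928

  seg 0: a=-2 b=101/452 c=0 d=149/12204
  seg 1: a=-1 b=125/226 c=149/1356 d=493/2712
  seg 2: a=2 b=1076/339 c=407/339 d=-1958/3051
  seg 3: a=5 b=-2356/339 c=-517/113 d=517/339
S(9/4) = -39289/28928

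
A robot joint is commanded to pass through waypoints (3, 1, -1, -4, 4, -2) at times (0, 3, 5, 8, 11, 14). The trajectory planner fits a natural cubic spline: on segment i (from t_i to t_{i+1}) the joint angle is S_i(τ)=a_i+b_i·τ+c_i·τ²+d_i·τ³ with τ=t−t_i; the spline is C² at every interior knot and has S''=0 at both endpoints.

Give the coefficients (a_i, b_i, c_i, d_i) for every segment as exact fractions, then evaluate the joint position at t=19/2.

  seg 0: a=3 b=-13/20 c=0 d=-1/540
  seg 1: a=1 b=-7/10 c=-1/60 d=-1/15
  seg 2: a=-1 b=-47/30 c=-5/12 d=109/540
  seg 3: a=-4 b=83/60 c=7/5 d=-35/108
  seg 4: a=4 b=31/30 c=-91/60 d=91/540
S(19/2) = 21/160

Δ: Δ0=-2/3, Δ1=-1, Δ2=-1, Δ3=8/3, Δ4=-2
row 1: diag=10, rhs=-2; c'=1/5, d'=-1/5
row 2: denom=10−2·1/5=48/5; d'=(0−2·-1/5)/(48/5)=1/24
row 3: denom=12−3·5/16=177/16; d'=(22−3·1/24)/(177/16)=350/177
row 4: denom=12−3·16/59=660/59; d'=(-28−3·350/177)/(660/59)=-91/30
back: M4=-91/30
back: M3=350/177−16/59·-91/30=14/5
back: M2=1/24−5/16·14/5=-5/6
back: M1=-1/5−1/5·-5/6=-1/30
M: M0=0, M1=-1/30, M2=-5/6, M3=14/5, M4=-91/30, M5=0
seg 0: a=3, c=M0/2=0, d=(M1−M0)/(6·3)=-1/540, b=Δ0−h0·(2M0+M1)/6=-13/20
seg 1: a=1, c=M1/2=-1/60, d=(M2−M1)/(6·2)=-1/15, b=Δ1−h1·(2M1+M2)/6=-7/10
seg 2: a=-1, c=M2/2=-5/12, d=(M3−M2)/(6·3)=109/540, b=Δ2−h2·(2M2+M3)/6=-47/30
seg 3: a=-4, c=M3/2=7/5, d=(M4−M3)/(6·3)=-35/108, b=Δ3−h3·(2M3+M4)/6=83/60
seg 4: a=4, c=M4/2=-91/60, d=(M5−M4)/(6·3)=91/540, b=Δ4−h4·(2M4+M5)/6=31/30
t_q=19/2 → seg 3, τ=3/2; S=-4+83/60·τ+7/5·τ²+-35/108·τ³=21/160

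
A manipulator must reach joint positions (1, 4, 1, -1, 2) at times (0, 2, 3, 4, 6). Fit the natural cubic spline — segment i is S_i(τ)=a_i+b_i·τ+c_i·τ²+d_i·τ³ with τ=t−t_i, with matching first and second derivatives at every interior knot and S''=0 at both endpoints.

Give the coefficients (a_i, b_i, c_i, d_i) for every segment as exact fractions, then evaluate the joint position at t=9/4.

  seg 0: a=1 b=205/66 c=0 d=-53/132
  seg 1: a=4 b=-113/66 c=-53/22 d=37/33
  seg 2: a=1 b=-19/6 c=21/22 d=7/33
  seg 3: a=-1 b=-41/66 c=35/22 d=-35/132
S(9/4) = 2421/704

Δ: Δ0=3/2, Δ1=-3, Δ2=-2, Δ3=3/2
row 1: diag=6, rhs=-27; c'=1/6, d'=-9/2
row 2: denom=4−1·1/6=23/6; d'=(6−1·-9/2)/(23/6)=63/23
row 3: denom=6−1·6/23=132/23; d'=(21−1·63/23)/(132/23)=35/11
back: M3=35/11
back: M2=63/23−6/23·35/11=21/11
back: M1=-9/2−1/6·21/11=-53/11
M: M0=0, M1=-53/11, M2=21/11, M3=35/11, M4=0
seg 0: a=1, c=M0/2=0, d=(M1−M0)/(6·2)=-53/132, b=Δ0−h0·(2M0+M1)/6=205/66
seg 1: a=4, c=M1/2=-53/22, d=(M2−M1)/(6·1)=37/33, b=Δ1−h1·(2M1+M2)/6=-113/66
seg 2: a=1, c=M2/2=21/22, d=(M3−M2)/(6·1)=7/33, b=Δ2−h2·(2M2+M3)/6=-19/6
seg 3: a=-1, c=M3/2=35/22, d=(M4−M3)/(6·2)=-35/132, b=Δ3−h3·(2M3+M4)/6=-41/66
t_q=9/4 → seg 1, τ=1/4; S=4+-113/66·τ+-53/22·τ²+37/33·τ³=2421/704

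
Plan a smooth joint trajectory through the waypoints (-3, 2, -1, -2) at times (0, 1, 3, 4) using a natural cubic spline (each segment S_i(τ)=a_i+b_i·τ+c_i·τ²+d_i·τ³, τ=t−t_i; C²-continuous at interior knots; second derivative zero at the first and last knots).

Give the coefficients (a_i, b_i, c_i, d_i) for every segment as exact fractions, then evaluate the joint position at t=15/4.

  seg 0: a=-3 b=25/4 c=0 d=-5/4
  seg 1: a=2 b=5/2 c=-15/4 d=7/8
  seg 2: a=-1 b=-2 c=3/2 d=-1/2
S(15/4) = -239/128

Δ: Δ0=5, Δ1=-3/2, Δ2=-1
row 1: diag=6, rhs=-39; c'=1/3, d'=-13/2
row 2: denom=6−2·1/3=16/3; d'=(3−2·-13/2)/(16/3)=3
back: M2=3
back: M1=-13/2−1/3·3=-15/2
M: M0=0, M1=-15/2, M2=3, M3=0
seg 0: a=-3, c=M0/2=0, d=(M1−M0)/(6·1)=-5/4, b=Δ0−h0·(2M0+M1)/6=25/4
seg 1: a=2, c=M1/2=-15/4, d=(M2−M1)/(6·2)=7/8, b=Δ1−h1·(2M1+M2)/6=5/2
seg 2: a=-1, c=M2/2=3/2, d=(M3−M2)/(6·1)=-1/2, b=Δ2−h2·(2M2+M3)/6=-2
t_q=15/4 → seg 2, τ=3/4; S=-1+-2·τ+3/2·τ²+-1/2·τ³=-239/128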